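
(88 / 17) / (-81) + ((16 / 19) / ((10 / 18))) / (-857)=-7362808 / 112108455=-0.07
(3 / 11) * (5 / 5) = 3 / 11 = 0.27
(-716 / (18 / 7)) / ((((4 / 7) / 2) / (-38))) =333298 / 9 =37033.11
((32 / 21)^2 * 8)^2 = 67108864 / 194481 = 345.07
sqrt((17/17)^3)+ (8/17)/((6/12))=33/17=1.94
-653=-653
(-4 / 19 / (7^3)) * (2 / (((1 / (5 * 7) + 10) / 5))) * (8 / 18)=-0.00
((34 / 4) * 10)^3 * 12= 7369500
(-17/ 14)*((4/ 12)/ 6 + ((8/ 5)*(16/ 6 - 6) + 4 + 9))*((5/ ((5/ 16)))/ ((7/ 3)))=-9452/ 147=-64.30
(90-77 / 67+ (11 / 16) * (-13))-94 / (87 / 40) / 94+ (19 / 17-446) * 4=-2695449995 / 1585488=-1700.08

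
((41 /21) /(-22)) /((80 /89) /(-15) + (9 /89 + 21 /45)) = -18245 /104412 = -0.17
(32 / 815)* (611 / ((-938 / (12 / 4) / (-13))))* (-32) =-12200448 / 382235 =-31.92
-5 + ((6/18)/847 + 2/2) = -10163/2541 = -4.00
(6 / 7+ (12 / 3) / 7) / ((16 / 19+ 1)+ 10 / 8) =152 / 329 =0.46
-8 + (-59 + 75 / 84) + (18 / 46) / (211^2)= -1895392281 / 28671524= -66.11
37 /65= 0.57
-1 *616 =-616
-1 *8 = -8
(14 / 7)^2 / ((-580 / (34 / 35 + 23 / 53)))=-2607 / 268975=-0.01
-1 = -1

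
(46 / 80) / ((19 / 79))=1817 / 760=2.39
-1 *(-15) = 15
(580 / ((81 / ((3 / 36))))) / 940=0.00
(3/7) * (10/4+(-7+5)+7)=45/14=3.21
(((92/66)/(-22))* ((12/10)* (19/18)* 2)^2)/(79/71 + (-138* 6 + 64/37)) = 87247924/177045999075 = 0.00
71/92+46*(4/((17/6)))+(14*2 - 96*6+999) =808139/1564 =516.71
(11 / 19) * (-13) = -143 / 19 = -7.53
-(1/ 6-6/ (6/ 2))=11/ 6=1.83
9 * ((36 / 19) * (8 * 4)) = 10368 / 19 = 545.68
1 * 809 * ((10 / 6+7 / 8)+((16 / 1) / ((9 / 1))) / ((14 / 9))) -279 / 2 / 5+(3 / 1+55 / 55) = 2483779 / 840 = 2956.88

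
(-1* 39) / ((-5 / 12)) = 468 / 5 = 93.60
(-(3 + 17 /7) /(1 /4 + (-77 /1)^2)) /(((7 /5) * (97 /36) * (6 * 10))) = -456 /112726901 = -0.00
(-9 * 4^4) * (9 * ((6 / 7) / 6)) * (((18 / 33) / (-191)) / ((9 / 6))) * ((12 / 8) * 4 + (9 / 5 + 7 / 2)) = 4686336 / 73535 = 63.73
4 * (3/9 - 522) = -6260/3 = -2086.67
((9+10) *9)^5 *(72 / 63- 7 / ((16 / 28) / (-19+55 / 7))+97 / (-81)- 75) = 125775902519109 / 14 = 8983993037079.21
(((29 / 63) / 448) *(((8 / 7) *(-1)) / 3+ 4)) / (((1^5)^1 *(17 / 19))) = 0.00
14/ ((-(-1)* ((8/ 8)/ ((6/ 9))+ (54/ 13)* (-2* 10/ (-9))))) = 364/ 279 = 1.30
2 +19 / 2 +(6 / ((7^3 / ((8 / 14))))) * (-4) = 55031 / 4802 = 11.46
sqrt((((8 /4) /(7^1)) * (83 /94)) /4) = sqrt(27307) /658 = 0.25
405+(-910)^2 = 828505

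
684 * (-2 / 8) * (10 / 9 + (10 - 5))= -1045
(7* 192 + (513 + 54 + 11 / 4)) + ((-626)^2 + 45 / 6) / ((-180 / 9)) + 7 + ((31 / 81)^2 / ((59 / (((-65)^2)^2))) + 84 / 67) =26643.24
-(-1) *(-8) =-8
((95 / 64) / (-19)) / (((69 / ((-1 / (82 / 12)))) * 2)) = 5 / 60352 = 0.00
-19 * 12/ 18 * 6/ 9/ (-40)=19/ 90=0.21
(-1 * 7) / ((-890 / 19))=133 / 890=0.15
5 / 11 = 0.45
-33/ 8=-4.12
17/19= 0.89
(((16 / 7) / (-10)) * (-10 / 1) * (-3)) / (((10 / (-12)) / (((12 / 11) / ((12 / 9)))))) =2592 / 385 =6.73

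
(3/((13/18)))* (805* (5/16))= 108675/104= 1044.95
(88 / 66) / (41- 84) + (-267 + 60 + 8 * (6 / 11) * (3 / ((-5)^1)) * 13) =-1710373 / 7095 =-241.07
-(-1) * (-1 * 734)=-734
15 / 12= 5 / 4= 1.25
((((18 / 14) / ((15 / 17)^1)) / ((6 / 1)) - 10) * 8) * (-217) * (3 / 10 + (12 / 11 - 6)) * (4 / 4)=-21469422 / 275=-78070.63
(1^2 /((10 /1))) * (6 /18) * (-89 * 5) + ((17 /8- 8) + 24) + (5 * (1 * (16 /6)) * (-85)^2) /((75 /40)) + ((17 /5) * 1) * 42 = 51523.87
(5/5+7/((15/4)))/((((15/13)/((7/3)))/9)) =52.17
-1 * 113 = -113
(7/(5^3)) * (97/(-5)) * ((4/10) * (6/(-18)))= 1358/9375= 0.14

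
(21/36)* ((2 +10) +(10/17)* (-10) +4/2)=161/34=4.74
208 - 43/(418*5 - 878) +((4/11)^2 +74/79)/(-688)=207204669895/996353688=207.96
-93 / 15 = -6.20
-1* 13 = -13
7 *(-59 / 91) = -59 / 13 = -4.54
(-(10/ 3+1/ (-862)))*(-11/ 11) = 8617/ 2586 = 3.33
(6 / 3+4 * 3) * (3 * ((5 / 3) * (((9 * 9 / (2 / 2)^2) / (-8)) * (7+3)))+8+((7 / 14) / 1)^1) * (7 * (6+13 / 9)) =-6536453 / 18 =-363136.28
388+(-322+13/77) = 5095/77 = 66.17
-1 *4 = -4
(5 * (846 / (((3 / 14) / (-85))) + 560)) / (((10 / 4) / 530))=-355121200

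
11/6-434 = -432.17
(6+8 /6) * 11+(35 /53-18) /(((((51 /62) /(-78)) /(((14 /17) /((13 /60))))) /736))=211360179034 /45951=4599686.17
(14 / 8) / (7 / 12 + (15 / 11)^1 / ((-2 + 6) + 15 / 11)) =1239 / 593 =2.09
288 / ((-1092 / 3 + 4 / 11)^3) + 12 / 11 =23999868231 / 22000000000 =1.09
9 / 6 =1.50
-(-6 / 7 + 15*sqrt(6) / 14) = 6 / 7 - 15*sqrt(6) / 14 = -1.77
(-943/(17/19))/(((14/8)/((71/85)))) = -5088428/10115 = -503.06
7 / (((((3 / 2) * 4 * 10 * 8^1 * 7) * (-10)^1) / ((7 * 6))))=-7 / 800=-0.01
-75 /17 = -4.41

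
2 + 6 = 8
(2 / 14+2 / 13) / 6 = 9 / 182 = 0.05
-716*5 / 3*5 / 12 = -4475 / 9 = -497.22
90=90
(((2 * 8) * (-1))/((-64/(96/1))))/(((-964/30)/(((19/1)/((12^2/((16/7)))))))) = -0.23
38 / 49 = 0.78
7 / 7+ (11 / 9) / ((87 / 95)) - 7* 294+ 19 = -1594709 / 783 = -2036.67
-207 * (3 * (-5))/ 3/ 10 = 207/ 2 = 103.50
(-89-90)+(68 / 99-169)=-34384 / 99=-347.31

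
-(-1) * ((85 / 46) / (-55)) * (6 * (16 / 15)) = -0.22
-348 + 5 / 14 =-4867 / 14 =-347.64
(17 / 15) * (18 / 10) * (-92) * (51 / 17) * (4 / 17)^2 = -13248 / 425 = -31.17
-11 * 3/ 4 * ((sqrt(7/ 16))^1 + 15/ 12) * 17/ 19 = -2805/ 304 -561 * sqrt(7)/ 304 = -14.11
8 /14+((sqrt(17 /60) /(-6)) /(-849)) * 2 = 0.57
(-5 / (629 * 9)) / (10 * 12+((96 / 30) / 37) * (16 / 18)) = -25 / 3398776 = -0.00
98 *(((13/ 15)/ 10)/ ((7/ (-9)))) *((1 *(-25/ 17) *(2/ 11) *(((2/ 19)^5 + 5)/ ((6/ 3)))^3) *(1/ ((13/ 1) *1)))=39850767459959429886843/ 11355483018346349127652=3.51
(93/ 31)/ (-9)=-1/ 3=-0.33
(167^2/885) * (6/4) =47.27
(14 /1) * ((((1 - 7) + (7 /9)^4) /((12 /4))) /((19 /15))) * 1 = -2587550 /124659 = -20.76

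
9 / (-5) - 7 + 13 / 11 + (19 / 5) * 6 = 167 / 11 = 15.18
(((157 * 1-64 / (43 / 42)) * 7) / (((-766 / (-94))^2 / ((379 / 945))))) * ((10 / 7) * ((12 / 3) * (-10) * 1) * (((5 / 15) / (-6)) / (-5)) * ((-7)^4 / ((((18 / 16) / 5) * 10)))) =-37335833103968 / 13794780249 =-2706.52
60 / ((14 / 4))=120 / 7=17.14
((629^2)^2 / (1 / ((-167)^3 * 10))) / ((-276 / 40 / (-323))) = -23548026590929984366900 / 69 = -341275747694637454592.75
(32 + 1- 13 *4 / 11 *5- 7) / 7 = 26 / 77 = 0.34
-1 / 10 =-0.10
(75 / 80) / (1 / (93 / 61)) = 1395 / 976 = 1.43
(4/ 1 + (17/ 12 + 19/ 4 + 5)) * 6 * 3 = 273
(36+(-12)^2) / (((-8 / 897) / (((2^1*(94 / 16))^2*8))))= -89166285 / 4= -22291571.25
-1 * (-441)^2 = -194481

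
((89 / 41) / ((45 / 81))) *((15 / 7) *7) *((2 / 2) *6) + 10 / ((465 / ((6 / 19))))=8492366 / 24149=351.67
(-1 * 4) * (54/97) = -216/97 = -2.23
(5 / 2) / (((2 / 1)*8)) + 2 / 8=13 / 32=0.41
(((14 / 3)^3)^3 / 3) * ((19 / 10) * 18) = 392559888896 / 32805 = 11966465.14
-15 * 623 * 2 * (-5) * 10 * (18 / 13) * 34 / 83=571914000 / 1079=530040.78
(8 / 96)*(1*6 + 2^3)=7 / 6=1.17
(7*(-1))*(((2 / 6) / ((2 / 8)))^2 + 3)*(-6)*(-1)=-602 / 3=-200.67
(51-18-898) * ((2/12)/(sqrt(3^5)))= -9.25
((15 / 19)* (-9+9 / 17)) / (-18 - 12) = 72 / 323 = 0.22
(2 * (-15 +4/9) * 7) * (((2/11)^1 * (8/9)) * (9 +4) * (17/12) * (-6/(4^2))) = 227.45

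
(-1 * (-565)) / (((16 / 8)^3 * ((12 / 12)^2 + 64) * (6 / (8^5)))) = 231424 / 39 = 5933.95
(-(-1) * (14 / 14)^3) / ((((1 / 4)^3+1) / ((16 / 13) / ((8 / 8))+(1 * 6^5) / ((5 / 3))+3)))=4597.99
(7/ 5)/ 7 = 0.20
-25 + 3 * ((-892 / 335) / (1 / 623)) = -1675523 / 335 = -5001.56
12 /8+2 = 7 /2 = 3.50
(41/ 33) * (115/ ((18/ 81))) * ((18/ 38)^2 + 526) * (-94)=-126292911105/ 3971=-31803805.37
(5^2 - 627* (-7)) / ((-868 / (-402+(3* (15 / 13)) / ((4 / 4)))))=11434467 / 5642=2026.67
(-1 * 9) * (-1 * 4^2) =144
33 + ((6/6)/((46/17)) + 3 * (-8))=431/46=9.37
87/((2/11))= 957/2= 478.50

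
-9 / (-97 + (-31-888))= 9 / 1016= 0.01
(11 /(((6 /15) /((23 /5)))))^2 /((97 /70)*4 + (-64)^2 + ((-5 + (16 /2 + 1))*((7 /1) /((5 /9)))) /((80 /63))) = 1018325 /263533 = 3.86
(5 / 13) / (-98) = -5 / 1274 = -0.00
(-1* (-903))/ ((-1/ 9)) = -8127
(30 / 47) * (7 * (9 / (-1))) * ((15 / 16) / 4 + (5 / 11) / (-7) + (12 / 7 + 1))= -1918485 / 16544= -115.96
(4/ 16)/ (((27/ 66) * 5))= 0.12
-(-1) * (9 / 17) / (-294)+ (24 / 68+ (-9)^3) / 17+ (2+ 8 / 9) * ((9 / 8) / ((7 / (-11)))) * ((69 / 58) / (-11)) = -42.31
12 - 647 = -635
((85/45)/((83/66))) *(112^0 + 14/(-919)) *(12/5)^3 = 38991744/1906925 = 20.45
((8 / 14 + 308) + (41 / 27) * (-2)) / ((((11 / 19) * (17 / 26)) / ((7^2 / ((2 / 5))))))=499214170 / 5049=98873.87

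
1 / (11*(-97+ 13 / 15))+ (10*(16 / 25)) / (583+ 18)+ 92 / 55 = 80193573 / 47665310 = 1.68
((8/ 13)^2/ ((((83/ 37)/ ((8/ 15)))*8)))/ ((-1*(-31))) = 2368/ 6522555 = 0.00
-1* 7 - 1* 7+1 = -13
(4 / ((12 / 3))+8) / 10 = 9 / 10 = 0.90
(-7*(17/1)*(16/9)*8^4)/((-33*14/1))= 557056/297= 1875.61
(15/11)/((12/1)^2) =5/528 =0.01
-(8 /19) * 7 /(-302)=28 /2869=0.01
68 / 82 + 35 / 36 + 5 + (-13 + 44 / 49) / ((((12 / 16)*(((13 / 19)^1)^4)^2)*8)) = -2076261294597167 / 58996908665604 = -35.19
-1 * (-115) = 115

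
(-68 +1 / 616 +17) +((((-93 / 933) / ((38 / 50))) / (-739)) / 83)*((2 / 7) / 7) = -51.00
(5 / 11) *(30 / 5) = 30 / 11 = 2.73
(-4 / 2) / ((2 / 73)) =-73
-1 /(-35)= 1 /35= 0.03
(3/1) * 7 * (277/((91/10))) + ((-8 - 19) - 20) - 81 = 511.23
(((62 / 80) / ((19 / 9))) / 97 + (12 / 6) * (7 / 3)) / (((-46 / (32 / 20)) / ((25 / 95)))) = -1032917 / 24161730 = -0.04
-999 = -999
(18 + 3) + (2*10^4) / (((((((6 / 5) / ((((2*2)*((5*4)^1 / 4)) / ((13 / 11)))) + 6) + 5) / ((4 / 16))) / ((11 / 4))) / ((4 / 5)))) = 6177869 / 6089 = 1014.60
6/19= 0.32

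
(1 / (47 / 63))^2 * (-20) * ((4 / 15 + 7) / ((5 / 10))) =-1153656 / 2209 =-522.25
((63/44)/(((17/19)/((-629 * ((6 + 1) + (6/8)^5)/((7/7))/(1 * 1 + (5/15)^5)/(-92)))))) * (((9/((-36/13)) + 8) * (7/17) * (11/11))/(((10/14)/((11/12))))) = 24751834220169/125047930880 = 197.94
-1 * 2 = -2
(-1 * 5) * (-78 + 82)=-20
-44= -44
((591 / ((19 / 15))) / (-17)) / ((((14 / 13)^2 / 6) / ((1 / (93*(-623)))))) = 1498185 / 611333702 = 0.00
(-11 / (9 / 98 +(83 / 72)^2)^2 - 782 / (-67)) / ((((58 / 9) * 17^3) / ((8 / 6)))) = 325764468398100 / 1243274008208582839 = 0.00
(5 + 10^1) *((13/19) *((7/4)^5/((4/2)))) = 3277365/38912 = 84.23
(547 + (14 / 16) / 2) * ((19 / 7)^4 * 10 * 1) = 5707408195 / 19208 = 297137.04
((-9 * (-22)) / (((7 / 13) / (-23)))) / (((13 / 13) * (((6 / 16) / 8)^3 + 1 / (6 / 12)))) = -1410859008 / 333655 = -4228.50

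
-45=-45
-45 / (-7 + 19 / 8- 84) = 360 / 709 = 0.51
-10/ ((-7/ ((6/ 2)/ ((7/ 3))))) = 90/ 49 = 1.84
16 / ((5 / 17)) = 272 / 5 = 54.40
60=60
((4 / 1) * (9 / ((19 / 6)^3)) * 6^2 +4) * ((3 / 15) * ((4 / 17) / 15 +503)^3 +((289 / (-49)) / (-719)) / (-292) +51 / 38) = 31697928700218917013949963931 / 27787711418443108125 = 1140717500.01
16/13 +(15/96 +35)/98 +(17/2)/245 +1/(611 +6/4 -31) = 385450231/237065920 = 1.63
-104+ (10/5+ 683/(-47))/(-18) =-87395/846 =-103.30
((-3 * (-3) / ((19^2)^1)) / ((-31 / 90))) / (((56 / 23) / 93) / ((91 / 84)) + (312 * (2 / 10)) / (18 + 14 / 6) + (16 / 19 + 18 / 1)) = -0.00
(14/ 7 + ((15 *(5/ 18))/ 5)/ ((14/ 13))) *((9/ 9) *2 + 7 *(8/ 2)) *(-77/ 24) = -12815/ 48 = -266.98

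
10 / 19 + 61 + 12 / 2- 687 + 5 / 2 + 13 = -22951 / 38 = -603.97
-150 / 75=-2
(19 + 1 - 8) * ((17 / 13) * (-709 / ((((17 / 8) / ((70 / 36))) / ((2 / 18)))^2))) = -55585600 / 483327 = -115.01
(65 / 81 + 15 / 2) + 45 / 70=5072 / 567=8.95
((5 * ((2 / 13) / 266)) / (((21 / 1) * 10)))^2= 1 / 5273373924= 0.00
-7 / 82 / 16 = -7 / 1312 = -0.01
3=3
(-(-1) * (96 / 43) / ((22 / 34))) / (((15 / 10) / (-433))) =-471104 / 473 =-995.99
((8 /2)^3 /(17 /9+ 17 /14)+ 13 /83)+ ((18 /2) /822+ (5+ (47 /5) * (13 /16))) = 11890231231 /355684880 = 33.43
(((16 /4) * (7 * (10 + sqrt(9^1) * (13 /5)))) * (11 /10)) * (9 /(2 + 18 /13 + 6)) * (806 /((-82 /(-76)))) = 24557561028 /62525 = 392763.87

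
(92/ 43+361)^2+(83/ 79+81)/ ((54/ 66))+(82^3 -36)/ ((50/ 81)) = 33691845874819/ 32865975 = 1025128.45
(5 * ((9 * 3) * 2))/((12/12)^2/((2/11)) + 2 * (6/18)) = 1620/37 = 43.78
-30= -30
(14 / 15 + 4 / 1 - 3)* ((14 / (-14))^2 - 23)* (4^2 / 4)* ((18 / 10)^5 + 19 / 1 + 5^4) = -5286593048 / 46875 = -112780.65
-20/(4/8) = -40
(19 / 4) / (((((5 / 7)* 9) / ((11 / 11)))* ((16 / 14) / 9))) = 931 / 160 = 5.82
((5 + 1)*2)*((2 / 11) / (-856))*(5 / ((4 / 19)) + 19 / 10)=-1539 / 23540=-0.07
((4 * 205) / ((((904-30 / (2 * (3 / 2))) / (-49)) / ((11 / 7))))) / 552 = -15785 / 123372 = -0.13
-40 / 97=-0.41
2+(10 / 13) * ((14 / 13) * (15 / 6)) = 688 / 169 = 4.07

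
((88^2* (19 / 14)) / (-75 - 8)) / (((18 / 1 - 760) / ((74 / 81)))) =2722016 / 17459631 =0.16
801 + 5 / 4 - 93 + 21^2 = 4601 / 4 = 1150.25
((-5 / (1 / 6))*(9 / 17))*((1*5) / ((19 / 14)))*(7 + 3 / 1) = -189000 / 323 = -585.14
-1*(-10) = 10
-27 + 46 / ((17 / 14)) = 185 / 17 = 10.88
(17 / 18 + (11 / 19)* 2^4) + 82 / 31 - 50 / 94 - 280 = -133382915 / 498294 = -267.68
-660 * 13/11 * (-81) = 63180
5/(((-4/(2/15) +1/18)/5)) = -450/539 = -0.83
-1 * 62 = -62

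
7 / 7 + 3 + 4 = 8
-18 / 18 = -1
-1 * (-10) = 10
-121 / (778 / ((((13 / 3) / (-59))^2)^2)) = -3455881 / 763611855498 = -0.00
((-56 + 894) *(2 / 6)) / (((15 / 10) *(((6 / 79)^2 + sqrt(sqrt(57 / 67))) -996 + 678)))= -202889470846368020348581088 / 346455329687569690779863165 -28568452716392975525936 *57^(1 / 4) *67^(3 / 4) / 1039365989062709072339589495 -269518593757854562664 *sqrt(3819) / 3118097967188127217018768485 -2542674365403396236 *57^(3 / 4) *67^(1 / 4) / 9354293901564381651056305455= -0.59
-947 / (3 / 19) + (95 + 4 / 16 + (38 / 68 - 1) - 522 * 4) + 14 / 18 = -4889929 / 612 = -7990.08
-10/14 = -5/7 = -0.71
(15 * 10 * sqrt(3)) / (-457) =-150 * sqrt(3) / 457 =-0.57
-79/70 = -1.13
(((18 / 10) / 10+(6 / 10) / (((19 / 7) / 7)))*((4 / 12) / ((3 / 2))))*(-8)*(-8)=35008 / 1425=24.57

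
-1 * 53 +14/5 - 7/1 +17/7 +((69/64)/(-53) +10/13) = -83376227/1543360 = -54.02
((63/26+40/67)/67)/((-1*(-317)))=5261/36998338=0.00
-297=-297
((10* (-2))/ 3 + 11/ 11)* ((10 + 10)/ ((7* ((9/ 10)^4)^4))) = -3400000000000000000/ 38913423965888661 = -87.37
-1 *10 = -10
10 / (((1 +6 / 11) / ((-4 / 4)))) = -110 / 17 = -6.47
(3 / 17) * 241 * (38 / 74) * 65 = 892905 / 629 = 1419.56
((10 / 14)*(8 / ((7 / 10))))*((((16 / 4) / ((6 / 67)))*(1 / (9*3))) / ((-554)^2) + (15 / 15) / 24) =14799650 / 43505343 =0.34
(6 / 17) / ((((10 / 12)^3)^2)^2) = 13060694016 / 4150390625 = 3.15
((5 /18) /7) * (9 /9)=5 /126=0.04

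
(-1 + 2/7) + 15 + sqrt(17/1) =sqrt(17) + 100/7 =18.41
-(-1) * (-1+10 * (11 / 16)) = 47 / 8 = 5.88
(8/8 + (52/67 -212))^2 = 44194.08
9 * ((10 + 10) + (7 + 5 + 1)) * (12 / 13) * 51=181764 / 13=13981.85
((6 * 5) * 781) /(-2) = -11715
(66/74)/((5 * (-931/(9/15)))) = -99/861175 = -0.00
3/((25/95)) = 57/5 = 11.40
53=53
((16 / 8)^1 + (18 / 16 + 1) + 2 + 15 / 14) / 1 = 403 / 56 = 7.20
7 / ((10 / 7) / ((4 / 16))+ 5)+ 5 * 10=50.65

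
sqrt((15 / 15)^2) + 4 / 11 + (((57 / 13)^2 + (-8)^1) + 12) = 45710 / 1859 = 24.59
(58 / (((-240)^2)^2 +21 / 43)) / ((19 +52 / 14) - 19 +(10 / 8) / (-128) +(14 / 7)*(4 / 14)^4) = 3065904128 / 652029369849578295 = 0.00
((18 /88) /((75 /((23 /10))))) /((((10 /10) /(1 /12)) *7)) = 23 /308000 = 0.00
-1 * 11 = -11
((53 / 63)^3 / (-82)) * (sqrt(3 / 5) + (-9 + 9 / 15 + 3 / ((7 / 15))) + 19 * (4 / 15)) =-9677005 / 430580934- 148877 * sqrt(15) / 102519270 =-0.03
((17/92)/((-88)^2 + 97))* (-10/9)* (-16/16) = 85/3246174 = 0.00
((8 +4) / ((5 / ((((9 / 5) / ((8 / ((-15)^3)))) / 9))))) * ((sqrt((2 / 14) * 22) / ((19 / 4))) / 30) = -27 * sqrt(154) / 133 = -2.52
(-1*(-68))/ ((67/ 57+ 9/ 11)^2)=6683193/ 390625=17.11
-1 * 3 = -3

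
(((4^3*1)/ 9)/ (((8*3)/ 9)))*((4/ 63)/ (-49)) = -32/ 9261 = -0.00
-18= -18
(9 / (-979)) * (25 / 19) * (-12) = 0.15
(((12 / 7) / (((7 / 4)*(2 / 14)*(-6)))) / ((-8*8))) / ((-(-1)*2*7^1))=0.00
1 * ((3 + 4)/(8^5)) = 7/32768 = 0.00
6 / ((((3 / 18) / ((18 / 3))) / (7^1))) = 1512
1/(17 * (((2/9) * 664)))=9/22576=0.00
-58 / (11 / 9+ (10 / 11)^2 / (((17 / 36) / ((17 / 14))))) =-442134 / 25517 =-17.33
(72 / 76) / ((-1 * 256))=-9 / 2432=-0.00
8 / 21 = 0.38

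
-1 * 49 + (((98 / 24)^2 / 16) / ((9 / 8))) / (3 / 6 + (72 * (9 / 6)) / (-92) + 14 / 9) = -2520217 / 52560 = -47.95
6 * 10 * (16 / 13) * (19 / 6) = 3040 / 13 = 233.85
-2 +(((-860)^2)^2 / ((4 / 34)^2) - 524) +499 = 39521339559973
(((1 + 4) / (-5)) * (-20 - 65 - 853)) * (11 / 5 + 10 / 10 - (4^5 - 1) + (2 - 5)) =-4796932 / 5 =-959386.40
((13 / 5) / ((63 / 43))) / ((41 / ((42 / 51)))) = 1118 / 31365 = 0.04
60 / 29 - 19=-491 / 29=-16.93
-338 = -338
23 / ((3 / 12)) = 92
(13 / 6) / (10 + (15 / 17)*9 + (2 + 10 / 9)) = 663 / 6442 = 0.10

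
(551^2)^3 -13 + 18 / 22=307823858933698677 / 11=27983987175790788.82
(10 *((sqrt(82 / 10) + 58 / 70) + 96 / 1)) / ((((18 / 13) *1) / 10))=130 *sqrt(205) / 9 + 440570 / 63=7199.99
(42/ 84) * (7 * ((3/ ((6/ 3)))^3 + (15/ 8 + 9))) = 399/ 8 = 49.88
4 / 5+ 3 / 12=21 / 20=1.05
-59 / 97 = -0.61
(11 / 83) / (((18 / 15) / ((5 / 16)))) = 0.03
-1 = -1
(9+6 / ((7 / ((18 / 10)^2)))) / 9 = 229 / 175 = 1.31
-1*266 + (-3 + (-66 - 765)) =-1100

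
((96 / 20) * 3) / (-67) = -72 / 335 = -0.21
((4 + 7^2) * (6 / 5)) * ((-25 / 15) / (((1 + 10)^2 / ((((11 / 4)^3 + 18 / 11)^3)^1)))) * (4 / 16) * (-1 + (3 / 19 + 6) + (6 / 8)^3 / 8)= -10582383575905428869 / 821404173860864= -12883.28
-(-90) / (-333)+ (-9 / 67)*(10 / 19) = -0.34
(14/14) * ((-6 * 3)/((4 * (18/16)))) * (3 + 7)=-40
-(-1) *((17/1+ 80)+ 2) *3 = 297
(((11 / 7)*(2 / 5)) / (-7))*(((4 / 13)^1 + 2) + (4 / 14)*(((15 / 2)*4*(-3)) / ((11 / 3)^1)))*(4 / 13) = 7536 / 57967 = 0.13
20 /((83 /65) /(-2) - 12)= -2600 /1643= -1.58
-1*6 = -6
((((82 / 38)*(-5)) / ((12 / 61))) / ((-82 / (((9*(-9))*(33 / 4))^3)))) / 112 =-1941670180395 / 1089536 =-1782107.41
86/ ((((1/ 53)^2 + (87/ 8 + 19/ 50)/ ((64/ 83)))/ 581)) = 3423.11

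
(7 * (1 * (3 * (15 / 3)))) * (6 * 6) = 3780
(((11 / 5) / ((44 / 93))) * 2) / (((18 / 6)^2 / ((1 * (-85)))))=-527 / 6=-87.83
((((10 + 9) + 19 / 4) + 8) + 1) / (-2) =-131 / 8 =-16.38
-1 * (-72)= 72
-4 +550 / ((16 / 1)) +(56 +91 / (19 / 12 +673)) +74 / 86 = 243298503 / 2784680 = 87.37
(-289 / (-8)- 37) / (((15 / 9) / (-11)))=231 / 40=5.78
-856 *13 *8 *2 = -178048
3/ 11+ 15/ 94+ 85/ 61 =115157/ 63074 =1.83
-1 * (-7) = 7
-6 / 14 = -0.43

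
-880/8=-110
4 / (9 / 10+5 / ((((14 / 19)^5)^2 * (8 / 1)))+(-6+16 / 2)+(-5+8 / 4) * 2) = 0.39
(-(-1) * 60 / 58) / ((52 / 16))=120 / 377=0.32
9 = 9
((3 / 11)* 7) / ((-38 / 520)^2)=1419600 / 3971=357.49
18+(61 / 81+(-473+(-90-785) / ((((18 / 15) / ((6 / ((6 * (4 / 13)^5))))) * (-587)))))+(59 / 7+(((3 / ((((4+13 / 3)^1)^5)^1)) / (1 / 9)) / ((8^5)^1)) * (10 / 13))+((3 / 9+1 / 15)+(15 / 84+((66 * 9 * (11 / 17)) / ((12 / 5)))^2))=1026449918744140533593941 / 40014033696000000000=25652.25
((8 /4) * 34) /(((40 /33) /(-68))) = -19074 /5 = -3814.80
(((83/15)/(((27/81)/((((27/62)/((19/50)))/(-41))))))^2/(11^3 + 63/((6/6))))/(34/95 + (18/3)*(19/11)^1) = 6905361375/479380733932504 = 0.00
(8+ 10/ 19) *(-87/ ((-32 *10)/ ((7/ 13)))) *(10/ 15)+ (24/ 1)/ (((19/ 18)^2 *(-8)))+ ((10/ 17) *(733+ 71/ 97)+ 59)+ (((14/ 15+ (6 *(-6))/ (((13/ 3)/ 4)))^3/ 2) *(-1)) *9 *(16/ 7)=19061536172285359189/ 54929697186000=347016.95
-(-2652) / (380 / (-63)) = -439.67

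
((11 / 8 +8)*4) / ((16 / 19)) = 1425 / 32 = 44.53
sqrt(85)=9.22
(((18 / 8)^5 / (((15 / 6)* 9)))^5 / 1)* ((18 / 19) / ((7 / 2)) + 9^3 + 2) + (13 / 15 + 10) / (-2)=3547088791521467955729377 / 43870513948262400000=80853.60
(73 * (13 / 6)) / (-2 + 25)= 949 / 138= 6.88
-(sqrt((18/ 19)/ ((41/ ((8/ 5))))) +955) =-955-12 * sqrt(3895)/ 3895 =-955.19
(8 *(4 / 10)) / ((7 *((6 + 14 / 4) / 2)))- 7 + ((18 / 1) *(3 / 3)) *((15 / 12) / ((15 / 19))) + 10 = 42023 / 1330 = 31.60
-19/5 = -3.80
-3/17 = -0.18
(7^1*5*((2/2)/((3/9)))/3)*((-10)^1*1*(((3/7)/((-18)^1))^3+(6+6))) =-22226375/5292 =-4200.00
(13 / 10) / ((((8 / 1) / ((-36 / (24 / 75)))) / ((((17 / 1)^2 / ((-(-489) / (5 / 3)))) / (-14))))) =1.29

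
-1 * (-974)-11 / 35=34079 / 35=973.69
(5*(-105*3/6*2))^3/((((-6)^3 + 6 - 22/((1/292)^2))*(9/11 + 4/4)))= 42.42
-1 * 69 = -69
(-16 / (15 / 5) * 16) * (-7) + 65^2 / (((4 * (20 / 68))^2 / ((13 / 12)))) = 749621 / 192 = 3904.28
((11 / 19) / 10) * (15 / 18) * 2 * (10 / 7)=55 / 399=0.14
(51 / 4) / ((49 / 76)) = 969 / 49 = 19.78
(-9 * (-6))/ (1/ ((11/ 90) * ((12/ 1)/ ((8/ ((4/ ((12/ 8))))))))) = 132/ 5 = 26.40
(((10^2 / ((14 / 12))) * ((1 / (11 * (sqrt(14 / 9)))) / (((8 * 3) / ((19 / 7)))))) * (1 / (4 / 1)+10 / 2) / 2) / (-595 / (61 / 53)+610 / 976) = -10431 * sqrt(14) / 10865162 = -0.00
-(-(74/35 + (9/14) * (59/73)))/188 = 13459/960680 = 0.01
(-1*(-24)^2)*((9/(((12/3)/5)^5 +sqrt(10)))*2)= 614400000/1789031 - 1875000000*sqrt(10)/1789031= -2970.81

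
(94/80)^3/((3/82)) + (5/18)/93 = 1187711297/26784000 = 44.34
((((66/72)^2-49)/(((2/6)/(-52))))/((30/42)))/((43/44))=1388387/129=10762.69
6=6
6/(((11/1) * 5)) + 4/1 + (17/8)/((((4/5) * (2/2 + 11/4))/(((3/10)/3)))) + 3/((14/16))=7.61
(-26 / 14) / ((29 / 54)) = -702 / 203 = -3.46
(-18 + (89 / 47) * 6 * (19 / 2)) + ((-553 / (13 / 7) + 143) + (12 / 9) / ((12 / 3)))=-118228 / 1833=-64.50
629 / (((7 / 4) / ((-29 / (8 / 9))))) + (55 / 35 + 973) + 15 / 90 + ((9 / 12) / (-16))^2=-924811075 / 86016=-10751.62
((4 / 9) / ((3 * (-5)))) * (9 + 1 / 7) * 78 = -6656 / 315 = -21.13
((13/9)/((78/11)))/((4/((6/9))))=11/324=0.03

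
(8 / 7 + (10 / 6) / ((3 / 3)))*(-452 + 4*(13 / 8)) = -1251.64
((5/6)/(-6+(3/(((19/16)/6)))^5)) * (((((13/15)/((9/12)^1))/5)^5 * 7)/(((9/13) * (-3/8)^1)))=-171338953864472576/9254581658217466998046875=-0.00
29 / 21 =1.38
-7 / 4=-1.75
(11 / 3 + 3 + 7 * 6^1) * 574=27934.67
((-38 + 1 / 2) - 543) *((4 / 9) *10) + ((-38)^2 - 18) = -1154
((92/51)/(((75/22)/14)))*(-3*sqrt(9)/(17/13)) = -368368/7225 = -50.99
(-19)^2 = 361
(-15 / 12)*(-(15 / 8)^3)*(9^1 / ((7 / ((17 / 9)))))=286875 / 14336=20.01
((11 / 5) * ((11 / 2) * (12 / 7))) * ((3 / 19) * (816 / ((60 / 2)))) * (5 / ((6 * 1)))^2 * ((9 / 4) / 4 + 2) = 84337 / 532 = 158.53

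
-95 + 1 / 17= -1614 / 17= -94.94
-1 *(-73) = 73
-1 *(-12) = 12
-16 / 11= -1.45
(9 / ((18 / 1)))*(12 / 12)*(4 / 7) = 2 / 7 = 0.29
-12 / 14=-6 / 7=-0.86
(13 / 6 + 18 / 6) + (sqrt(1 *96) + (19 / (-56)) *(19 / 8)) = 5861 / 1344 + 4 *sqrt(6) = 14.16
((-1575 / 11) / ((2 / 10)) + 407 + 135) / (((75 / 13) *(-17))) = 24869 / 14025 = 1.77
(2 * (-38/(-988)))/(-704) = -1/9152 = -0.00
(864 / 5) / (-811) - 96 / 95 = -94272 / 77045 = -1.22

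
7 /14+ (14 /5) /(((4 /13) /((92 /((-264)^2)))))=89213 /174240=0.51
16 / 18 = 8 / 9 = 0.89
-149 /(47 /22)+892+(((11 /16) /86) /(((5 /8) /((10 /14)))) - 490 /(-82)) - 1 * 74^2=-10783305007 /2320108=-4647.76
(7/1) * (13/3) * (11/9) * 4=4004/27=148.30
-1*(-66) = 66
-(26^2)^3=-308915776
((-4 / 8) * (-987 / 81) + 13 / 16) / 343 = 2983 / 148176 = 0.02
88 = 88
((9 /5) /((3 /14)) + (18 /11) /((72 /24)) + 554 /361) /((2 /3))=312123 /19855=15.72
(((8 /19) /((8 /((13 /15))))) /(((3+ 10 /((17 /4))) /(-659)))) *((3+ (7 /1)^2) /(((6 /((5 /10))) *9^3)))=-145639 /4363065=-0.03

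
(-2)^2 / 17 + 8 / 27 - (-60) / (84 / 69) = 160063 / 3213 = 49.82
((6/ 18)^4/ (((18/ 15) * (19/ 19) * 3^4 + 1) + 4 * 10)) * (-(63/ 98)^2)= -5/ 135436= -0.00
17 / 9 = 1.89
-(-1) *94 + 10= 104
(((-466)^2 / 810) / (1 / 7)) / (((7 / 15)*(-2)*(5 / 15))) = -54289 / 9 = -6032.11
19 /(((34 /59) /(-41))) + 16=-45417 /34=-1335.79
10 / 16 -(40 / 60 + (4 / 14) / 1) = -55 / 168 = -0.33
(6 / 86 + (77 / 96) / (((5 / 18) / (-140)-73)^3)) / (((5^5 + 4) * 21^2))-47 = -46300407387374078152262 / 985115051854897972113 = -47.00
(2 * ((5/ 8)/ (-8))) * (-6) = 15/ 16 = 0.94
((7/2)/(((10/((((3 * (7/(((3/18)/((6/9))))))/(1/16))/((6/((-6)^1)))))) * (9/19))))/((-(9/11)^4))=218092336/98415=2216.05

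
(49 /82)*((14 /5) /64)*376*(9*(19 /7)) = 393813 /1640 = 240.13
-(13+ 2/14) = -92/7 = -13.14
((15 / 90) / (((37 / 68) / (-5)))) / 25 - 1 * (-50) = 27716 / 555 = 49.94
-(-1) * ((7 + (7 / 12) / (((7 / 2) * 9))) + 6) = 703 / 54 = 13.02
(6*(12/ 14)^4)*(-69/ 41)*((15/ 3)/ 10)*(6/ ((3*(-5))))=536544/ 492205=1.09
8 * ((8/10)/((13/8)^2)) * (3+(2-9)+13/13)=-6144/845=-7.27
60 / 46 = 30 / 23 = 1.30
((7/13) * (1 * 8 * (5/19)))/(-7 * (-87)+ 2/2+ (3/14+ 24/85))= 333200/179443277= 0.00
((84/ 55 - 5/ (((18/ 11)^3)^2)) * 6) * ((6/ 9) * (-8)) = -2369847541/ 58458510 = -40.54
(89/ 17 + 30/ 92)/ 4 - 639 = -1994443/ 3128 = -637.61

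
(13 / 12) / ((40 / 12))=0.32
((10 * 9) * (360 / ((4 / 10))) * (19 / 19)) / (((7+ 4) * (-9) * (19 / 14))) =-126000 / 209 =-602.87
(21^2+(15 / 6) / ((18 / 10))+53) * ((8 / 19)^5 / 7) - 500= -77851022372 / 155994237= -499.06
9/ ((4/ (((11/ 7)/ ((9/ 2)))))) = 11/ 14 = 0.79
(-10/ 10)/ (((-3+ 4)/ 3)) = -3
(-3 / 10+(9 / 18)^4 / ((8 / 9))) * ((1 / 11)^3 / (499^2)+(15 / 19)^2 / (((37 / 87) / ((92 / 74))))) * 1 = -43868833318844373 / 104826182632434560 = -0.42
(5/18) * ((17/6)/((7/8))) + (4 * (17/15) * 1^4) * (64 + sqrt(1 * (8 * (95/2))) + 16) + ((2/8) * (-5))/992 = 136 * sqrt(95)/15 + 272656207/749952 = 451.94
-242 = -242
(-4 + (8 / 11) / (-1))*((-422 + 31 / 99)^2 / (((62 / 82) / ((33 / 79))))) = -3715675203188 / 8000883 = -464408.14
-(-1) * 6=6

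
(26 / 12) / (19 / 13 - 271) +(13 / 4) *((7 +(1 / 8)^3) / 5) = 4.54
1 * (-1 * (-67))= 67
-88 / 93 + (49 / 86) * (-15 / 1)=-75923 / 7998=-9.49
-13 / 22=-0.59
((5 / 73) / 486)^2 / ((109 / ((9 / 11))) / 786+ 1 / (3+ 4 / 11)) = 121175 / 2847829313142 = 0.00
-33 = -33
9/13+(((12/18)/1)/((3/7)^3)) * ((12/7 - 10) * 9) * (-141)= 3472951/39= 89050.03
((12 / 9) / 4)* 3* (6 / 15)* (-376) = -752 / 5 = -150.40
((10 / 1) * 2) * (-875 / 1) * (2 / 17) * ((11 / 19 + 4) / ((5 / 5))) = -3045000 / 323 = -9427.24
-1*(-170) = 170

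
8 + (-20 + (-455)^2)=207013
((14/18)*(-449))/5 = -3143/45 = -69.84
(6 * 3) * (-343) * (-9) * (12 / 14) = 47628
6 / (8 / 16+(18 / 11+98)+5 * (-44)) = -44 / 879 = -0.05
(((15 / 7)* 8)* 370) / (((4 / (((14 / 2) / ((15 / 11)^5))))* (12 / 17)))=101301079 / 30375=3335.01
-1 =-1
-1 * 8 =-8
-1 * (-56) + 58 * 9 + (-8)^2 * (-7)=130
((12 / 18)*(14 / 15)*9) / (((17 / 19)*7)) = 76 / 85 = 0.89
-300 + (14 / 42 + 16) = -851 / 3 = -283.67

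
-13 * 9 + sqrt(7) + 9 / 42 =-1635 / 14 + sqrt(7) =-114.14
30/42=5/7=0.71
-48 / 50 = -24 / 25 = -0.96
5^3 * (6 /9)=250 /3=83.33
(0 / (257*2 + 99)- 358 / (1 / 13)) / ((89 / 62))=-288548 / 89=-3242.11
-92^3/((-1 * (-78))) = -389344/39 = -9983.18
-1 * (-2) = 2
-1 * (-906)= 906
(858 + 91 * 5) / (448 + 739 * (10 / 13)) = 17069 / 13214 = 1.29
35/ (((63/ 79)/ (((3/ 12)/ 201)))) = 395/ 7236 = 0.05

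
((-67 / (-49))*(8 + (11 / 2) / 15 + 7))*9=189.10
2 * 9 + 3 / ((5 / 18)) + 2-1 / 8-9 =867 / 40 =21.68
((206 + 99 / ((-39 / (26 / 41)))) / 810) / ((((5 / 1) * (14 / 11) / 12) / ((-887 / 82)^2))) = 3626218321 / 65130345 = 55.68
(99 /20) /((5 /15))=297 /20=14.85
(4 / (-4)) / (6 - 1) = -1 / 5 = -0.20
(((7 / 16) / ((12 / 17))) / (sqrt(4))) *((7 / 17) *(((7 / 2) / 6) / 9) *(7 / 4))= 2401 / 165888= 0.01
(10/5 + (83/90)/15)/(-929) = -2783/1254150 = -0.00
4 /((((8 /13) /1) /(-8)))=-52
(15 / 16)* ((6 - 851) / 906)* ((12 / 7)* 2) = -12675 / 4228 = -3.00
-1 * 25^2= -625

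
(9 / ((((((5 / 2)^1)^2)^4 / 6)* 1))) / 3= 4608 / 390625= 0.01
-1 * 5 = -5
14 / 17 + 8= 150 / 17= 8.82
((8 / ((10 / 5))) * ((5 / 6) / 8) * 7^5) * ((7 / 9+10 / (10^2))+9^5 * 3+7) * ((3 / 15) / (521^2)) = 267969782773 / 293156280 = 914.09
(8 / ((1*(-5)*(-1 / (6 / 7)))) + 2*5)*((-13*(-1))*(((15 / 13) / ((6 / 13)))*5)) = 12935 / 7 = 1847.86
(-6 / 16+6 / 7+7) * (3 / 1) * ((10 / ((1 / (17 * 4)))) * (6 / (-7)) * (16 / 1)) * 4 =-41028480 / 49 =-837315.92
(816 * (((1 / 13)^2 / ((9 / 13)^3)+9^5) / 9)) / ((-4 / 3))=-2927177912 / 729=-4015333.21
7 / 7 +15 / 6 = 7 / 2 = 3.50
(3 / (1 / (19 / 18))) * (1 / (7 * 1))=19 / 42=0.45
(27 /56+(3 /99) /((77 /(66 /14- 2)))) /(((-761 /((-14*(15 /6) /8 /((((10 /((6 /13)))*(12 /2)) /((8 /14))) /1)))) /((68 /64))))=1168903 /90094996992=0.00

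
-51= -51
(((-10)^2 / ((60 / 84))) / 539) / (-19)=-20 / 1463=-0.01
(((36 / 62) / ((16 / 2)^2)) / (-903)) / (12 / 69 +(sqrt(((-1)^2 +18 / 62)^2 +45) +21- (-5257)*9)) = -0.00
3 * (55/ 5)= 33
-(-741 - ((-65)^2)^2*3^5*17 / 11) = 73740940026 / 11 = 6703721820.55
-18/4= -4.50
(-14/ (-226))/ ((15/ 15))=7/ 113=0.06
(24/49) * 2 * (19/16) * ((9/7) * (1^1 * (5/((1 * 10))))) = 513/686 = 0.75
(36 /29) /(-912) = -3 /2204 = -0.00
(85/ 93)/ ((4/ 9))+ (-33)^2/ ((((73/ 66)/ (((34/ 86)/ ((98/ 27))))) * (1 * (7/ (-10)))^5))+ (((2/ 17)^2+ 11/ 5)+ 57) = -576.81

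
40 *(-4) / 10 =-16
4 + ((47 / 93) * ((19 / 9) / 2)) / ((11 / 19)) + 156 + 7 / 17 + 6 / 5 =254395313 / 1565190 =162.53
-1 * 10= -10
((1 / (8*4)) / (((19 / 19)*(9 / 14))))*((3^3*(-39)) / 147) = -39 / 112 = -0.35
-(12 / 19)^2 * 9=-1296 / 361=-3.59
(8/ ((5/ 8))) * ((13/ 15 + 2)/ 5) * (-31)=-85312/ 375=-227.50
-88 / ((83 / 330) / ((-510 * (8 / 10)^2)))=9478656 / 83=114200.67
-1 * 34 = -34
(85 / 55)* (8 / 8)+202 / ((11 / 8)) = 1633 / 11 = 148.45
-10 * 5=-50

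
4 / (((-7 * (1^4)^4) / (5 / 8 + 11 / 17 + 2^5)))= -4525 / 238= -19.01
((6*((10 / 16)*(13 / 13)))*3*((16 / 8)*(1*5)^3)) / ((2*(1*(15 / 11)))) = 4125 / 4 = 1031.25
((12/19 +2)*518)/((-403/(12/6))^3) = -207200/1243565713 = -0.00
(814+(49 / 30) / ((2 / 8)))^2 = 151486864 / 225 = 673274.95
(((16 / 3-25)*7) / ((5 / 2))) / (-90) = 413 / 675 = 0.61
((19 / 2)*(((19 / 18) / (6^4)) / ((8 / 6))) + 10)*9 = 622441 / 6912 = 90.05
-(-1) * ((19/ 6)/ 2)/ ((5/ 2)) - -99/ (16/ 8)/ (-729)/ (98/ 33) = 16153/ 26460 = 0.61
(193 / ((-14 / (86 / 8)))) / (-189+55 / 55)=8299 / 10528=0.79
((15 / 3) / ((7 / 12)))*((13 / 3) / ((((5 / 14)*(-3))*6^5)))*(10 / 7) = -65 / 10206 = -0.01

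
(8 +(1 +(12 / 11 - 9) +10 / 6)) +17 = 652 / 33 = 19.76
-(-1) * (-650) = -650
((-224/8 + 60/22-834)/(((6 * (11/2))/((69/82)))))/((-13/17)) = 28.65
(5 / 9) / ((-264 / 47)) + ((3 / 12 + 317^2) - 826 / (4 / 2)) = 237780935 / 2376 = 100076.15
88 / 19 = 4.63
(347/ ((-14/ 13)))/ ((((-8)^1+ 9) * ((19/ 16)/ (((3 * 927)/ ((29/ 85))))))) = -8530661880/ 3857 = -2211735.00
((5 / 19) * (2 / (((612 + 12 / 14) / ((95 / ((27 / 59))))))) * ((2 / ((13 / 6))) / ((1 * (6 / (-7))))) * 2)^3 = -193301071768000 / 3414233552554539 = -0.06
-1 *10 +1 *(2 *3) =-4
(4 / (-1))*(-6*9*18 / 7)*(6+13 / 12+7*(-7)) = -162972 / 7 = -23281.71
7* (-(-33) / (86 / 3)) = 693 / 86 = 8.06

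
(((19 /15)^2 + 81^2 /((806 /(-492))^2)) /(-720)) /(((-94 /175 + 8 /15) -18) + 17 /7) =625757032243 /2868519728880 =0.22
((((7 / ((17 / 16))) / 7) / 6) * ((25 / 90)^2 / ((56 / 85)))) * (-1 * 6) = -125 / 1134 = -0.11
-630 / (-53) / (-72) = -0.17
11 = 11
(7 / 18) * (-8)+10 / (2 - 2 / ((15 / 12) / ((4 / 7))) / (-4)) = 161 / 117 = 1.38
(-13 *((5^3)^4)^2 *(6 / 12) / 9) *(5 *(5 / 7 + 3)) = -50365924835205078125 / 63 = -799459124368334573.41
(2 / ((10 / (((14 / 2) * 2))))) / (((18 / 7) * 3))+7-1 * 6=184 / 135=1.36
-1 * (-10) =10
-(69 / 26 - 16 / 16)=-43 / 26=-1.65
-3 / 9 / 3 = -1 / 9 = -0.11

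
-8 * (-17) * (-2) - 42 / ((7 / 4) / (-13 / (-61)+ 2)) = -19832 / 61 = -325.11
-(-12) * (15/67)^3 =0.13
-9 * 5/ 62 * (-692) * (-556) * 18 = -155824560/ 31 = -5026598.71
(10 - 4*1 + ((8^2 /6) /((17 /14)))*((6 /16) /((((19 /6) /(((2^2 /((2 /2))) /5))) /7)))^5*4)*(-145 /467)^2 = 1162322539050282 /1147521153973375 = 1.01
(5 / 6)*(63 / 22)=2.39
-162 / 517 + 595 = 307453 / 517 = 594.69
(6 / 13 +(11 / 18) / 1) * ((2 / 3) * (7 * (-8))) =-14056 / 351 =-40.05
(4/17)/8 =1/34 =0.03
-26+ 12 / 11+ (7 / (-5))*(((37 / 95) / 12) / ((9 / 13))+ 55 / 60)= -7408711 / 282150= -26.26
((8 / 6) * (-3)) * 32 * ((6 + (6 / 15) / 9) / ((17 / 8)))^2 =-2097152 / 2025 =-1035.63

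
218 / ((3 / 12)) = 872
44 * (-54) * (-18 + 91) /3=-57816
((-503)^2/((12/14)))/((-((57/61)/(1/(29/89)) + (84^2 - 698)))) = -9615101027/207115410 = -46.42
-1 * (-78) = 78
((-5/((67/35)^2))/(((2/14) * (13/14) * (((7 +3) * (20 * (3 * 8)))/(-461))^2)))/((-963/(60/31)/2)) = 510262921/1337957008128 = 0.00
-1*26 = -26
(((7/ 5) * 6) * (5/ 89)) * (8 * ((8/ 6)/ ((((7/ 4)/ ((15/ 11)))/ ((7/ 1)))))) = 26880/ 979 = 27.46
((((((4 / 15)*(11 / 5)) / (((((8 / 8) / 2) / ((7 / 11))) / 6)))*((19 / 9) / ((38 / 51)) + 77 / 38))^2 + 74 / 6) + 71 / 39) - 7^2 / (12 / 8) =12023647738 / 26398125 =455.47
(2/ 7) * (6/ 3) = 4/ 7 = 0.57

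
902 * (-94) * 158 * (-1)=13396504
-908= -908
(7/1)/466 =7/466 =0.02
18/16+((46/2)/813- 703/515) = -709297/3349560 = -0.21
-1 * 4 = -4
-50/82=-25/41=-0.61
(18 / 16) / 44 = 9 / 352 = 0.03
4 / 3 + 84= 256 / 3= 85.33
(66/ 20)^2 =1089/ 100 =10.89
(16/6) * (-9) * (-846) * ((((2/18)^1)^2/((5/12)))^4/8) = 24064/12301875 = 0.00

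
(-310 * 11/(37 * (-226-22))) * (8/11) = 10/37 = 0.27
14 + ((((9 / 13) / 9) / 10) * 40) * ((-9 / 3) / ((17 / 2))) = 3070 / 221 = 13.89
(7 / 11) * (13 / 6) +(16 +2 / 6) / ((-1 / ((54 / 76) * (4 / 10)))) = -20461 / 6270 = -3.26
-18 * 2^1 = -36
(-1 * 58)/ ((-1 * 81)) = 58/ 81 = 0.72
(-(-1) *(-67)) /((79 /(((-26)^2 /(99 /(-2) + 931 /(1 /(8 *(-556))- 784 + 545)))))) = 96297404632 /8968585837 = 10.74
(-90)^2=8100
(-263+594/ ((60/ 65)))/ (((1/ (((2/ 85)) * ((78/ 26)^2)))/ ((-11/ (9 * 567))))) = -8371/ 48195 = -0.17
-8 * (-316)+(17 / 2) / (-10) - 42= 49703 / 20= 2485.15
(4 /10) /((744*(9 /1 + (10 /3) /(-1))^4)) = 27 /51783020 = 0.00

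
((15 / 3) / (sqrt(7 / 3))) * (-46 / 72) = -115 * sqrt(21) / 252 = -2.09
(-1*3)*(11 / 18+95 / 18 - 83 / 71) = -3016 / 213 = -14.16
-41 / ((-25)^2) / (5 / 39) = -1599 / 3125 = -0.51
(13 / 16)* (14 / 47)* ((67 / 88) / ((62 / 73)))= 445081 / 2051456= 0.22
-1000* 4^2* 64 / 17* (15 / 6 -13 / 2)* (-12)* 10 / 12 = -40960000 / 17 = -2409411.76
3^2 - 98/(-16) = 121/8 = 15.12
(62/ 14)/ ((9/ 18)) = 62/ 7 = 8.86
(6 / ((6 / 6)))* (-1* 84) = -504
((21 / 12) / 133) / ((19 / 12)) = 3 / 361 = 0.01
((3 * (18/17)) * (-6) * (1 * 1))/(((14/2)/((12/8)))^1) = -486/119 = -4.08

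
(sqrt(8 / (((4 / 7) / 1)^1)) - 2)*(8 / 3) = -16 / 3 + 8*sqrt(14) / 3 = 4.64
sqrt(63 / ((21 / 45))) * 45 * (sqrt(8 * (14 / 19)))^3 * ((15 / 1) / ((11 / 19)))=907200 * sqrt(1995) / 209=193877.85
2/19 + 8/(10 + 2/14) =1206/1349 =0.89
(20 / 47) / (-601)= -20 / 28247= -0.00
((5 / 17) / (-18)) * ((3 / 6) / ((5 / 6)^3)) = -6 / 425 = -0.01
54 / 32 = 27 / 16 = 1.69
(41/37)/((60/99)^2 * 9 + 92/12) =0.10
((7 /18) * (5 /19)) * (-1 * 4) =-70 /171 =-0.41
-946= -946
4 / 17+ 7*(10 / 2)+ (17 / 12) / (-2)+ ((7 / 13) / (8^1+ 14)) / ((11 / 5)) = 34.54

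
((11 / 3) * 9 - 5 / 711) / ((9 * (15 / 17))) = 398786 / 95985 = 4.15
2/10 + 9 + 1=51/5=10.20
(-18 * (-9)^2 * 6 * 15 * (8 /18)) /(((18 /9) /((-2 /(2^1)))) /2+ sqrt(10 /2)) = -14580 * sqrt(5) - 14580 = -47181.87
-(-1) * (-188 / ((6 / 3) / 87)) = -8178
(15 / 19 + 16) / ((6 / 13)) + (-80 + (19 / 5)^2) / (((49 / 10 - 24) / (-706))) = -259866167 / 108870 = -2386.94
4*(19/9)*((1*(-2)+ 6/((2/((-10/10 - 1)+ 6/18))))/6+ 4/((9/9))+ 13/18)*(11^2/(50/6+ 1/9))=3872/9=430.22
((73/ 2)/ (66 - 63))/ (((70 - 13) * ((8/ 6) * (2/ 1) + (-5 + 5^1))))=0.08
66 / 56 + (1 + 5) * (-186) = -31215 / 28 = -1114.82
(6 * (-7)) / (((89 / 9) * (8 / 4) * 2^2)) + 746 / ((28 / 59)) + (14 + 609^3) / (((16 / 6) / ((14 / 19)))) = 1477543192303 / 23674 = 62412063.54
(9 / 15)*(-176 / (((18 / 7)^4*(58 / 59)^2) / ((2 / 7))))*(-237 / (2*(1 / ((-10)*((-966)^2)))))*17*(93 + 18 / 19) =-544083498769605410 / 431433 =-1261107747366.58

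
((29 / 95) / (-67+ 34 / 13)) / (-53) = 377 / 4214295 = 0.00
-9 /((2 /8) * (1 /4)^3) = -2304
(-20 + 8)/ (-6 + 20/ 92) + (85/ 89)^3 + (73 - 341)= -24851664967/ 93760877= -265.05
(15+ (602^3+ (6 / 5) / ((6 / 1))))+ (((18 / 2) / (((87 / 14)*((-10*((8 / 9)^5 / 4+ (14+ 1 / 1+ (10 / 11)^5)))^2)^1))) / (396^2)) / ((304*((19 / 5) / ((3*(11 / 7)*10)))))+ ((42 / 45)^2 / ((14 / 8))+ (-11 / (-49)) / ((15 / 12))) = 144796661045353877952782968523588866978163 / 663695758106832512136606171782400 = 218167223.88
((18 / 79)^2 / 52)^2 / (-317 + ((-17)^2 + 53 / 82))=-538002 / 14764690354427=-0.00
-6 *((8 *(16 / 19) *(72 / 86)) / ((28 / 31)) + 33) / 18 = -74813 / 5719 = -13.08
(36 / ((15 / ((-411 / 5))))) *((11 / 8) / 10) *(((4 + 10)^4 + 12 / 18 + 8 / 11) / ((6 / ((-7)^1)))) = 1215795.27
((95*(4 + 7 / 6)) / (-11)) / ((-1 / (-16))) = -23560 / 33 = -713.94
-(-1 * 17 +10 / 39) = 653 / 39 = 16.74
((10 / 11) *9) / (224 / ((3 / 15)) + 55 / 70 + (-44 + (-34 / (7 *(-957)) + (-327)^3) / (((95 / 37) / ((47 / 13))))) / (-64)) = 4332182400 / 407929829598037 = 0.00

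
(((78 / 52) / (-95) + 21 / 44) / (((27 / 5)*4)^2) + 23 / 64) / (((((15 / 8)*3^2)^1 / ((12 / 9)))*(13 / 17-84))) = -9956186 / 29104760025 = -0.00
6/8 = 3/4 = 0.75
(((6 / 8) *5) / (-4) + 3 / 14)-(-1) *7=703 / 112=6.28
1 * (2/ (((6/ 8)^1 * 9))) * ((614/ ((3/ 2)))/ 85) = 1.43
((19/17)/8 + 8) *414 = 229149/68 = 3369.84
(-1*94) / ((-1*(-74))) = -47 / 37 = -1.27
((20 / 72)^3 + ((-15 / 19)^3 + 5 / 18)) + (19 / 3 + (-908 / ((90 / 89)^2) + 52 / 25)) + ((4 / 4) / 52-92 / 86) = -98473611676757 / 111804717960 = -880.76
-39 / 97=-0.40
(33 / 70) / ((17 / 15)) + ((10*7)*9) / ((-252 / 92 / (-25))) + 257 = 1429765 / 238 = 6007.42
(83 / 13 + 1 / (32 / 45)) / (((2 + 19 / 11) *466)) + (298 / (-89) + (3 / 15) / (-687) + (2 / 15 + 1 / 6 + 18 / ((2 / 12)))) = 255027272020153 / 2429852168640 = 104.96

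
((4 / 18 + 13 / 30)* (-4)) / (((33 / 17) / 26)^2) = -23052952 / 49005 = -470.42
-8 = -8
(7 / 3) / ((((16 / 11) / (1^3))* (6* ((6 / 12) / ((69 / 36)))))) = 1771 / 1728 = 1.02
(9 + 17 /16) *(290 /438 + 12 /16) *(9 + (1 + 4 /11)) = 3783983 /25696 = 147.26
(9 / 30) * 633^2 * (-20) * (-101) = 242817534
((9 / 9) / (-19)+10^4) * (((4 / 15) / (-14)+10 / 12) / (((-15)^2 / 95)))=1203327 / 350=3438.08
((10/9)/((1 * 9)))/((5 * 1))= 2/81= 0.02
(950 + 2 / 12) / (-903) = -5701 / 5418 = -1.05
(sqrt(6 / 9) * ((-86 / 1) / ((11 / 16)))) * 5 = -6880 * sqrt(6) / 33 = -510.68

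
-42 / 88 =-0.48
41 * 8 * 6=1968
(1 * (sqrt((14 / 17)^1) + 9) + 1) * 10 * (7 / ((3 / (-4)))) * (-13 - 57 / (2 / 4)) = 35560 * sqrt(238) / 51 + 355600 / 3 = 129290.06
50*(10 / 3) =500 / 3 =166.67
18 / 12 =3 / 2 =1.50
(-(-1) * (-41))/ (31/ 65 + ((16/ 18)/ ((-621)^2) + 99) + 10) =-9249599385/ 24697992724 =-0.37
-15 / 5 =-3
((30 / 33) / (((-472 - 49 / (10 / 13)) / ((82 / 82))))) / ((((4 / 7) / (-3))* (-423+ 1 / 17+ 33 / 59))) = -526575 / 24964364623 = -0.00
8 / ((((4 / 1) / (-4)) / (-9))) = 72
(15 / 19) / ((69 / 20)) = 0.23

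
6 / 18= 1 / 3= 0.33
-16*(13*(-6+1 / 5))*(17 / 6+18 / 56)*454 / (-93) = -36285496 / 1953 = -18579.36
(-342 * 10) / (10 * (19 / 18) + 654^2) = -30780 / 3849539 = -0.01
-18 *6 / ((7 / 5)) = -540 / 7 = -77.14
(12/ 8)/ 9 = 1/ 6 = 0.17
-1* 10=-10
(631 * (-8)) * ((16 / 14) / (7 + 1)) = -5048 / 7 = -721.14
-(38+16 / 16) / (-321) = 13 / 107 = 0.12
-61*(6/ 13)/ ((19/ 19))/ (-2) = 183/ 13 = 14.08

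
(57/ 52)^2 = 3249/ 2704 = 1.20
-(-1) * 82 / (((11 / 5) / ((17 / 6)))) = 3485 / 33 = 105.61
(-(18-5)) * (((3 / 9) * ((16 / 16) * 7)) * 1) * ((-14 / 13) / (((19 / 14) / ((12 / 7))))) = 784 / 19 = 41.26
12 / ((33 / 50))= 200 / 11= 18.18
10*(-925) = -9250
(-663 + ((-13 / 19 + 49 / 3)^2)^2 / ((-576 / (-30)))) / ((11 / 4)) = 311692206604 / 348348033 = 894.77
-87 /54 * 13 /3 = -377 /54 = -6.98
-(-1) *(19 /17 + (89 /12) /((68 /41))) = 4561 /816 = 5.59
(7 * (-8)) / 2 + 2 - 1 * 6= -32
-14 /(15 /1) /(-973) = 2 /2085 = 0.00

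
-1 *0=0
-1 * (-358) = 358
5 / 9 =0.56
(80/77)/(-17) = -80/1309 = -0.06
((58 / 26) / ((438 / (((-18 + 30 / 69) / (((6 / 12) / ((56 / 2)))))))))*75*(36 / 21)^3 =-2024524800 / 1069523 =-1892.92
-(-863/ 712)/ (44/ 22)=863/ 1424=0.61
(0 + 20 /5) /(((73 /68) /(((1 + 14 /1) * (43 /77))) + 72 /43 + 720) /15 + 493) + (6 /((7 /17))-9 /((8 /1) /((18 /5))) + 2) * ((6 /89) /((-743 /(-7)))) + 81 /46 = 4808677883509356 /2707261897235405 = 1.78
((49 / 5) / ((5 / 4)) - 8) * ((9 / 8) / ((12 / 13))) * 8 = -39 / 25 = -1.56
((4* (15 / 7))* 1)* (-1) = -60 / 7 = -8.57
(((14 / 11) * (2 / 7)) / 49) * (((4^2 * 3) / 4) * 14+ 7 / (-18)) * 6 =1724 / 231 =7.46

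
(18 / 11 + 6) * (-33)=-252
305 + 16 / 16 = 306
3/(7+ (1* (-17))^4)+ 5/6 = 208829/250584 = 0.83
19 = 19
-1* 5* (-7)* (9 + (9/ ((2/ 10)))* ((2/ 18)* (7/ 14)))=805/ 2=402.50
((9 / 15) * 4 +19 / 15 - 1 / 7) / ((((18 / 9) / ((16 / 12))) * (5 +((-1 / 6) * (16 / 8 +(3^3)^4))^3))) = -3552 / 1050674309164159589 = -0.00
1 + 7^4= 2402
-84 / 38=-42 / 19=-2.21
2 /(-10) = -1 /5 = -0.20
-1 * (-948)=948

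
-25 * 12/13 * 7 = -2100/13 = -161.54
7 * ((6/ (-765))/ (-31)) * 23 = 322/ 7905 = 0.04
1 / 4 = 0.25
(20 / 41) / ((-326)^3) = -5 / 355121254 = -0.00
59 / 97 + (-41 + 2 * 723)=136344 / 97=1405.61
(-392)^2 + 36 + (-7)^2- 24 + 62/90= 6917656/45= 153725.69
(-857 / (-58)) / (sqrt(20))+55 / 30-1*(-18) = 857*sqrt(5) / 580+119 / 6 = 23.14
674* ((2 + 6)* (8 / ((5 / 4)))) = 34508.80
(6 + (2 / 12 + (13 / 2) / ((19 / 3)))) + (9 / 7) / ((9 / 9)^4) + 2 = 4181 / 399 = 10.48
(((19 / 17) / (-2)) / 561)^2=361 / 363817476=0.00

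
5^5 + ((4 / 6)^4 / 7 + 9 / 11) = 19495904 / 6237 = 3125.85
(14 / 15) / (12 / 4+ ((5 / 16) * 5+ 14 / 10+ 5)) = 224 / 2631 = 0.09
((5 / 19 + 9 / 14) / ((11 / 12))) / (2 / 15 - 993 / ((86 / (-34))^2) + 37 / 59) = -1183091895 / 184872191042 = -0.01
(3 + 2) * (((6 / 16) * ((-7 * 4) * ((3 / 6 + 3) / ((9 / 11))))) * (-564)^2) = -71439060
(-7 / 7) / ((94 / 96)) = -48 / 47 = -1.02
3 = 3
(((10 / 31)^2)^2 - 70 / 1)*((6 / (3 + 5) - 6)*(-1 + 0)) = -678682935 / 1847042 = -367.44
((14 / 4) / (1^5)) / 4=7 / 8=0.88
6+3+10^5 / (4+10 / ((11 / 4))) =275189 / 21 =13104.24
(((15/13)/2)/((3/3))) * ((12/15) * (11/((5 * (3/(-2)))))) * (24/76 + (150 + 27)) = -148236/1235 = -120.03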